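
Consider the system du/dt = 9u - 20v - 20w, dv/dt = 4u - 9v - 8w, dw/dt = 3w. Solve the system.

Coefficient matrix A = [[9, -20, -20], [4, -9, -8], [0, 0, 3]].
det(A - λI) = 0 gives eigenvalues λ = 1, -1, 3.
For λ=1: eigenvector (5,2,0).
For λ=-1: eigenvector (2,1,0).
For λ=3: eigenvector (-10,-4,1).
General solution: c_1e^(t)(5,2,0) + c_2e^(-t)(2,1,0) + c_3e^(3t)(-10,-4,1).

u(t) = 5c_1e^(t) + 2c_2e^(-t) - 10c_3e^(3t), v(t) = 2c_1e^(t) + c_2e^(-t) - 4c_3e^(3t), w(t) = c_3e^(3t)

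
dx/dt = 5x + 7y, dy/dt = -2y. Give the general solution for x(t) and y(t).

x(t) = c_1e^(-2t) + c_2e^(5t), y(t) = -c_1e^(-2t)

Coefficient matrix A = [[5, 7], [0, -2]].
Characteristic polynomial det(A - λI) = λ^2 - 3λ - 10 = 0.
Eigenvalues λ = -2, 5.
For λ=-2: (A-λI) row 1 is [7, 7], so an eigenvector is (1, -1).
For λ=5: (A-λI) row 1 is [0, 7], so an eigenvector is (1, 0).
General solution: c_1e^(-2t)(1,-1) + c_2e^(5t)(1,0).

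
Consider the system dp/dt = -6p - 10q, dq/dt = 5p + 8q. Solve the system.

Coefficient matrix A = [[-6, -10], [5, 8]].
Characteristic polynomial det(A - λI) = λ^2 - 2λ + 2 = 0.
Eigenvalues λ = 1 ± i (complex conjugate pair).
For λ=1+i: an eigenvector is (-1,1) - i(-3,2) = (-1 + 3i, 1 - 2i).
A real fundamental pair from Re and Im of e^((1+i)t)v: X_1 = e^(t)(cos(t)·(-1,1) + sin(t)·(-3,2)), X_2 = e^(t)(sin(t)·(-1,1) - cos(t)·(-3,2)).
General solution: c_1X_1 + c_2X_2.

p(t) = -3c_1e^(t)sin(t) - c_1e^(t)cos(t) - c_2e^(t)sin(t) + 3c_2e^(t)cos(t), q(t) = 2c_1e^(t)sin(t) + c_1e^(t)cos(t) + c_2e^(t)sin(t) - 2c_2e^(t)cos(t)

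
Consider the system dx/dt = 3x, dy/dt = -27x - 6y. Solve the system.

x(t) = -c_1e^(3t), y(t) = 3c_1e^(3t) + c_2e^(-6t)

Coefficient matrix A = [[3, 0], [-27, -6]].
Characteristic polynomial det(A - λI) = λ^2 + 3λ - 18 = 0.
Eigenvalues λ = 3, -6.
For λ=3: (A-λI) row 2 is [-27, -9], so an eigenvector is (-1, 3).
For λ=-6: (A-λI) row 1 is [9, 0], so an eigenvector is (0, 1).
General solution: c_1e^(3t)(-1,3) + c_2e^(-6t)(0,1).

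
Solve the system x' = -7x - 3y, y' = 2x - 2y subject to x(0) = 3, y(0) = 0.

x(t) = -6e^(-4t) + 9e^(-5t), y(t) = 6e^(-4t) - 6e^(-5t)

Coefficient matrix A = [[-7, -3], [2, -2]].
Characteristic polynomial det(A - λI) = λ^2 + 9λ + 20 = 0.
Eigenvalues λ = -4, -5.
For λ=-4: (A-λI) row 1 is [-3, -3], so an eigenvector is (1, -1).
For λ=-5: (A-λI) row 1 is [-2, -3], so an eigenvector is (3, -2).
General solution: C_1e^(-4t)(1,-1) + C_2e^(-5t)(3,-2).
Applying x(0)=3, y(0)=0 gives C_1=-6, C_2=3.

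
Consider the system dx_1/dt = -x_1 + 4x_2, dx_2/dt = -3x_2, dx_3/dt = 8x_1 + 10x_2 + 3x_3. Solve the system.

Coefficient matrix A = [[-1, 4, 0], [0, -3, 0], [8, 10, 3]].
det(A - λI) = 0 gives eigenvalues λ = -1, 3, -3.
For λ=-1: eigenvector (1,0,-2).
For λ=3: eigenvector (0,0,1).
For λ=-3: eigenvector (-2,1,1).
General solution: C_1e^(-t)(1,0,-2) + C_2e^(3t)(0,0,1) + C_3e^(-3t)(-2,1,1).

x_1(t) = C_1e^(-t) - 2C_3e^(-3t), x_2(t) = C_3e^(-3t), x_3(t) = -2C_1e^(-t) + C_2e^(3t) + C_3e^(-3t)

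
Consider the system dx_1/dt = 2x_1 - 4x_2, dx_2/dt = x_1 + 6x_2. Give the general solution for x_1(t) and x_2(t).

Coefficient matrix A = [[2, -4], [1, 6]].
Characteristic polynomial det(A - λI) = λ^2 - 8λ + 16 = 0.
Single eigenvalue λ = 4 with algebraic multiplicity 2.
Eigenvector v = (2,-1); generalized eigenvector w with (A-λI)w=v is (-1,0).
General solution: e^(4t)[K_1·v + K_2·(t·v + w)].

x_1(t) = 2K_1e^(4t) + 2K_2te^(4t) - K_2e^(4t), x_2(t) = -K_1e^(4t) - K_2te^(4t)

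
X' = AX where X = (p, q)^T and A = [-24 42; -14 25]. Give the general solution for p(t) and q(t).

p(t) = -3c_1e^(4t) - 2c_2e^(-3t), q(t) = -2c_1e^(4t) - c_2e^(-3t)

Coefficient matrix A = [[-24, 42], [-14, 25]].
Characteristic polynomial det(A - λI) = λ^2 - λ - 12 = 0.
Eigenvalues λ = 4, -3.
For λ=4: (A-λI) row 1 is [-28, 42], so an eigenvector is (-3, -2).
For λ=-3: (A-λI) row 1 is [-21, 42], so an eigenvector is (-2, -1).
General solution: c_1e^(4t)(-3,-2) + c_2e^(-3t)(-2,-1).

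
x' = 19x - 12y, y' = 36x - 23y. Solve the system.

x(t) = C_1e^(-5t) - 2C_2e^(t), y(t) = 2C_1e^(-5t) - 3C_2e^(t)

Coefficient matrix A = [[19, -12], [36, -23]].
Characteristic polynomial det(A - λI) = λ^2 + 4λ - 5 = 0.
Eigenvalues λ = -5, 1.
For λ=-5: (A-λI) row 1 is [24, -12], so an eigenvector is (1, 2).
For λ=1: (A-λI) row 1 is [18, -12], so an eigenvector is (-2, -3).
General solution: C_1e^(-5t)(1,2) + C_2e^(t)(-2,-3).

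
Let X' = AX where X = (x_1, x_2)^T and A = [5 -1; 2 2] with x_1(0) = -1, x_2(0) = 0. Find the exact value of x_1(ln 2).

-24

A = [[5,-1],[2,2]]; eigenvalues λ = 3, 4.
Eigenvectors: (1,2) for λ=3, (-1,-1) for λ=4.
From the initial condition, c_1 = 1, c_2 = 2.
x_1(ln 2) = (1)(2^3)(1) + (2)(2^4)(-1) = -24.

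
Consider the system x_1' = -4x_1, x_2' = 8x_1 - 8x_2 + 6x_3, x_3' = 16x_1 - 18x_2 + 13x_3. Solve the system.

Coefficient matrix A = [[-4, 0, 0], [8, -8, 6], [16, -18, 13]].
det(A - λI) = 0 gives eigenvalues λ = -4, 4, 1.
For λ=-4: eigenvector (1,-1,-2).
For λ=4: eigenvector (0,1,2).
For λ=1: eigenvector (0,-2,-3).
General solution: K_1e^(-4t)(1,-1,-2) + K_2e^(4t)(0,1,2) + K_3e^(t)(0,-2,-3).

x_1(t) = K_1e^(-4t), x_2(t) = -K_1e^(-4t) + K_2e^(4t) - 2K_3e^(t), x_3(t) = -2K_1e^(-4t) + 2K_2e^(4t) - 3K_3e^(t)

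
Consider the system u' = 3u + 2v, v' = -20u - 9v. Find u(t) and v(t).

u(t) = C_1e^(-3t)cos(2t) + C_2e^(-3t)sin(2t), v(t) = -C_1e^(-3t)sin(2t) - 3C_1e^(-3t)cos(2t) - 3C_2e^(-3t)sin(2t) + C_2e^(-3t)cos(2t)

Coefficient matrix A = [[3, 2], [-20, -9]].
Characteristic polynomial det(A - λI) = λ^2 + 6λ + 13 = 0.
Eigenvalues λ = -3 ± 2i (complex conjugate pair).
For λ=-3+2i: an eigenvector is (1,-3) - i(0,-1) = (1, -3 + i).
A real fundamental pair from Re and Im of e^((-3+2i)t)v: X_1 = e^(-3t)(cos(2t)·(1,-3) + sin(2t)·(0,-1)), X_2 = e^(-3t)(sin(2t)·(1,-3) - cos(2t)·(0,-1)).
General solution: C_1X_1 + C_2X_2.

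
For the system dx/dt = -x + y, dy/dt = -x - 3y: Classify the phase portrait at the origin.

stable improper node

A = [[-1,1],[-1,-3]]; det(A-λI) = λ^2 + 4λ + 4.
repeated λ = -2 with a single eigenvector.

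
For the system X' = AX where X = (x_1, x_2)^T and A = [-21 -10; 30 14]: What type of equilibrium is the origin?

stable node

A = [[-21,-10],[30,14]]; det(A-λI) = λ^2 + 7λ + 6.
λ = -6, -1: both negative.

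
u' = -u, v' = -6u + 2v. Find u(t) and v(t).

u(t) = -K_2e^(-t), v(t) = -K_1e^(2t) - 2K_2e^(-t)

Coefficient matrix A = [[-1, 0], [-6, 2]].
Characteristic polynomial det(A - λI) = λ^2 - λ - 2 = 0.
Eigenvalues λ = 2, -1.
For λ=2: (A-λI) row 1 is [-3, 0], so an eigenvector is (0, -1).
For λ=-1: (A-λI) row 2 is [-6, 3], so an eigenvector is (-1, -2).
General solution: K_1e^(2t)(0,-1) + K_2e^(-t)(-1,-2).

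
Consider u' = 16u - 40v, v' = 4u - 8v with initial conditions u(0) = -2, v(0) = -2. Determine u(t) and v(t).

Coefficient matrix A = [[16, -40], [4, -8]].
Characteristic polynomial det(A - λI) = λ^2 - 8λ + 32 = 0.
Eigenvalues λ = 4 ± 4i (complex conjugate pair).
For λ=4+4i: an eigenvector is (-3,-1) - i(1,0) = (-3 - i, -1).
A real fundamental pair from Re and Im of e^((4+4i)t)v: X_1 = e^(4t)(cos(4t)·(-3,-1) + sin(4t)·(1,0)), X_2 = e^(4t)(sin(4t)·(-3,-1) - cos(4t)·(1,0)).
General solution: c_1X_1 + c_2X_2.
Applying u(0)=-2, v(0)=-2 gives c_1=2, c_2=-4.

u(t) = 14e^(4t)sin(4t) - 2e^(4t)cos(4t), v(t) = 4e^(4t)sin(4t) - 2e^(4t)cos(4t)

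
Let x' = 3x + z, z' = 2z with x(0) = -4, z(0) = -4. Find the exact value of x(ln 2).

A = [[3,1],[0,2]]; eigenvalues λ = 3, 2.
Eigenvectors: (1,0) for λ=3, (1,-1) for λ=2.
From the initial condition, c_1 = -8, c_2 = 4.
x(ln 2) = (-8)(2^3)(1) + (4)(2^2)(1) = -48.

-48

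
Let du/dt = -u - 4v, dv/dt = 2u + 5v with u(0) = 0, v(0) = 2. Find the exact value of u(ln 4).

-240

A = [[-1,-4],[2,5]]; eigenvalues λ = 3, 1.
Eigenvectors: (1,-1) for λ=3, (-2,1) for λ=1.
From the initial condition, c_1 = -4, c_2 = -2.
u(ln 4) = (-4)(4^3)(1) + (-2)(4^1)(-2) = -240.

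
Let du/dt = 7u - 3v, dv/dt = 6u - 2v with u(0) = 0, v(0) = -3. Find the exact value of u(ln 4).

756

A = [[7,-3],[6,-2]]; eigenvalues λ = 1, 4.
Eigenvectors: (1,2) for λ=1, (1,1) for λ=4.
From the initial condition, c_1 = -3, c_2 = 3.
u(ln 4) = (-3)(4^1)(1) + (3)(4^4)(1) = 756.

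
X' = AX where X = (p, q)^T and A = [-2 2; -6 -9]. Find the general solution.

Coefficient matrix A = [[-2, 2], [-6, -9]].
Characteristic polynomial det(A - λI) = λ^2 + 11λ + 30 = 0.
Eigenvalues λ = -6, -5.
For λ=-6: (A-λI) row 1 is [4, 2], so an eigenvector is (-1, 2).
For λ=-5: (A-λI) row 1 is [3, 2], so an eigenvector is (2, -3).
General solution: C_1e^(-6t)(-1,2) + C_2e^(-5t)(2,-3).

p(t) = -C_1e^(-6t) + 2C_2e^(-5t), q(t) = 2C_1e^(-6t) - 3C_2e^(-5t)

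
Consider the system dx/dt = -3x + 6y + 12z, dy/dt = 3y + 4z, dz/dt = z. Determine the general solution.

x(t) = C_1e^(-3t) + C_3e^(3t), y(t) = -2C_2e^(t) + C_3e^(3t), z(t) = C_2e^(t)

Coefficient matrix A = [[-3, 6, 12], [0, 3, 4], [0, 0, 1]].
det(A - λI) = 0 gives eigenvalues λ = -3, 1, 3.
For λ=-3: eigenvector (1,0,0).
For λ=1: eigenvector (0,-2,1).
For λ=3: eigenvector (1,1,0).
General solution: C_1e^(-3t)(1,0,0) + C_2e^(t)(0,-2,1) + C_3e^(3t)(1,1,0).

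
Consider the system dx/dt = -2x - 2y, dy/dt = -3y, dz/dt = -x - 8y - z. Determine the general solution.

x(t) = C_1e^(-2t) + 2C_2e^(-3t), y(t) = C_2e^(-3t), z(t) = C_1e^(-2t) + 5C_2e^(-3t) + C_3e^(-t)

Coefficient matrix A = [[-2, -2, 0], [0, -3, 0], [-1, -8, -1]].
det(A - λI) = 0 gives eigenvalues λ = -2, -3, -1.
For λ=-2: eigenvector (1,0,1).
For λ=-3: eigenvector (2,1,5).
For λ=-1: eigenvector (0,0,1).
General solution: C_1e^(-2t)(1,0,1) + C_2e^(-3t)(2,1,5) + C_3e^(-t)(0,0,1).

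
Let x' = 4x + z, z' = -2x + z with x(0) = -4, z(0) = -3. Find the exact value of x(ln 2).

A = [[4,1],[-2,1]]; eigenvalues λ = 2, 3.
Eigenvectors: (-1,2) for λ=2, (1,-1) for λ=3.
From the initial condition, c_1 = -7, c_2 = -11.
x(ln 2) = (-7)(2^2)(-1) + (-11)(2^3)(1) = -60.

-60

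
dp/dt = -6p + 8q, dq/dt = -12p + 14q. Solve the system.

p(t) = C_1e^(2t) + 2C_2e^(6t), q(t) = C_1e^(2t) + 3C_2e^(6t)

Coefficient matrix A = [[-6, 8], [-12, 14]].
Characteristic polynomial det(A - λI) = λ^2 - 8λ + 12 = 0.
Eigenvalues λ = 2, 6.
For λ=2: (A-λI) row 1 is [-8, 8], so an eigenvector is (1, 1).
For λ=6: (A-λI) row 1 is [-12, 8], so an eigenvector is (2, 3).
General solution: C_1e^(2t)(1,1) + C_2e^(6t)(2,3).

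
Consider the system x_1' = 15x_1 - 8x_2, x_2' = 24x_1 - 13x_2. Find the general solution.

x_1(t) = -2C_1e^(3t) - C_2e^(-t), x_2(t) = -3C_1e^(3t) - 2C_2e^(-t)

Coefficient matrix A = [[15, -8], [24, -13]].
Characteristic polynomial det(A - λI) = λ^2 - 2λ - 3 = 0.
Eigenvalues λ = 3, -1.
For λ=3: (A-λI) row 1 is [12, -8], so an eigenvector is (-2, -3).
For λ=-1: (A-λI) row 1 is [16, -8], so an eigenvector is (-1, -2).
General solution: C_1e^(3t)(-2,-3) + C_2e^(-t)(-1,-2).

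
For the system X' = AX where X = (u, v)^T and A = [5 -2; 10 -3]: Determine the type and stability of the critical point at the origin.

unstable spiral

A = [[5,-2],[10,-3]]; det(A-λI) = λ^2 - 2λ + 5.
λ = 1 ± 2i: positive real part.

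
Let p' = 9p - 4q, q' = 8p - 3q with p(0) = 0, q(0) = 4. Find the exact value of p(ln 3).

A = [[9,-4],[8,-3]]; eigenvalues λ = 5, 1.
Eigenvectors: (1,1) for λ=5, (-1,-2) for λ=1.
From the initial condition, c_1 = -4, c_2 = -4.
p(ln 3) = (-4)(3^5)(1) + (-4)(3^1)(-1) = -960.

-960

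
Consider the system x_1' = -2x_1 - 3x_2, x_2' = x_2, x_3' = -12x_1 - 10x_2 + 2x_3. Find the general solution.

Coefficient matrix A = [[-2, -3, 0], [0, 1, 0], [-12, -10, 2]].
det(A - λI) = 0 gives eigenvalues λ = 1, -2, 2.
For λ=1: eigenvector (1,-1,2).
For λ=-2: eigenvector (1,0,3).
For λ=2: eigenvector (0,0,1).
General solution: K_1e^(t)(1,-1,2) + K_2e^(-2t)(1,0,3) + K_3e^(2t)(0,0,1).

x_1(t) = K_1e^(t) + K_2e^(-2t), x_2(t) = -K_1e^(t), x_3(t) = 2K_1e^(t) + 3K_2e^(-2t) + K_3e^(2t)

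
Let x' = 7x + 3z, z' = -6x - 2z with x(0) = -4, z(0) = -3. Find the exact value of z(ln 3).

849

A = [[7,3],[-6,-2]]; eigenvalues λ = 4, 1.
Eigenvectors: (-1,1) for λ=4, (-1,2) for λ=1.
From the initial condition, c_1 = 11, c_2 = -7.
z(ln 3) = (11)(3^4)(1) + (-7)(3^1)(2) = 849.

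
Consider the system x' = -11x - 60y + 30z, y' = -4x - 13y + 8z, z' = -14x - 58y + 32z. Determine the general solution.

Coefficient matrix A = [[-11, -60, 30], [-4, -13, 8], [-14, -58, 32]].
det(A - λI) = 0 gives eigenvalues λ = 4, 3, 1.
For λ=4: eigenvector (2,0,1).
For λ=3: eigenvector (0,1,2).
For λ=1: eigenvector (5,2,6).
General solution: K_1e^(4t)(2,0,1) + K_2e^(3t)(0,1,2) + K_3e^(t)(5,2,6).

x(t) = 2K_1e^(4t) + 5K_3e^(t), y(t) = K_2e^(3t) + 2K_3e^(t), z(t) = K_1e^(4t) + 2K_2e^(3t) + 6K_3e^(t)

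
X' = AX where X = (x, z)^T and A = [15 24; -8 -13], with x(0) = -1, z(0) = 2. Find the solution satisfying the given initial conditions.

x(t) = 8e^(3t) - 9e^(-t), z(t) = -4e^(3t) + 6e^(-t)

Coefficient matrix A = [[15, 24], [-8, -13]].
Characteristic polynomial det(A - λI) = λ^2 - 2λ - 3 = 0.
Eigenvalues λ = 3, -1.
For λ=3: (A-λI) row 1 is [12, 24], so an eigenvector is (2, -1).
For λ=-1: (A-λI) row 1 is [16, 24], so an eigenvector is (3, -2).
General solution: K_1e^(3t)(2,-1) + K_2e^(-t)(3,-2).
Applying x(0)=-1, z(0)=2 gives K_1=4, K_2=-3.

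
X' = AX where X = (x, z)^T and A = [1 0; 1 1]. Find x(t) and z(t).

x(t) = -c_2e^(t), z(t) = -c_1e^(t) - c_2te^(t) + c_2e^(t)

Coefficient matrix A = [[1, 0], [1, 1]].
Characteristic polynomial det(A - λI) = λ^2 - 2λ + 1 = 0.
Single eigenvalue λ = 1 with algebraic multiplicity 2.
Eigenvector v = (0,-1); generalized eigenvector w with (A-λI)w=v is (-1,1).
General solution: e^(t)[c_1·v + c_2·(t·v + w)].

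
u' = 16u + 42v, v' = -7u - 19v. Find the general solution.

u(t) = 3C_1e^(2t) + 2C_2e^(-5t), v(t) = -C_1e^(2t) - C_2e^(-5t)

Coefficient matrix A = [[16, 42], [-7, -19]].
Characteristic polynomial det(A - λI) = λ^2 + 3λ - 10 = 0.
Eigenvalues λ = 2, -5.
For λ=2: (A-λI) row 1 is [14, 42], so an eigenvector is (3, -1).
For λ=-5: (A-λI) row 1 is [21, 42], so an eigenvector is (2, -1).
General solution: C_1e^(2t)(3,-1) + C_2e^(-5t)(2,-1).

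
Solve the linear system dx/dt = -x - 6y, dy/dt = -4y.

Coefficient matrix A = [[-1, -6], [0, -4]].
Characteristic polynomial det(A - λI) = λ^2 + 5λ + 4 = 0.
Eigenvalues λ = -4, -1.
For λ=-4: (A-λI) row 1 is [3, -6], so an eigenvector is (-2, -1).
For λ=-1: (A-λI) row 1 is [0, -6], so an eigenvector is (-1, 0).
General solution: C_1e^(-4t)(-2,-1) + C_2e^(-t)(-1,0).

x(t) = -2C_1e^(-4t) - C_2e^(-t), y(t) = -C_1e^(-4t)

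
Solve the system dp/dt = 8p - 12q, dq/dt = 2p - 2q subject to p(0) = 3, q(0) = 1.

Coefficient matrix A = [[8, -12], [2, -2]].
Characteristic polynomial det(A - λI) = λ^2 - 6λ + 8 = 0.
Eigenvalues λ = 2, 4.
For λ=2: (A-λI) row 1 is [6, -12], so an eigenvector is (-2, -1).
For λ=4: (A-λI) row 1 is [4, -12], so an eigenvector is (-3, -1).
General solution: c_1e^(2t)(-2,-1) + c_2e^(4t)(-3,-1).
Applying p(0)=3, q(0)=1 gives c_1=0, c_2=-1.

p(t) = 3e^(4t), q(t) = e^(4t)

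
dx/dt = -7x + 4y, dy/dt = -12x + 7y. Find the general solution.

Coefficient matrix A = [[-7, 4], [-12, 7]].
Characteristic polynomial det(A - λI) = λ^2 - 1 = 0.
Eigenvalues λ = 1, -1.
For λ=1: (A-λI) row 1 is [-8, 4], so an eigenvector is (-1, -2).
For λ=-1: (A-λI) row 1 is [-6, 4], so an eigenvector is (-2, -3).
General solution: K_1e^(t)(-1,-2) + K_2e^(-t)(-2,-3).

x(t) = -K_1e^(t) - 2K_2e^(-t), y(t) = -2K_1e^(t) - 3K_2e^(-t)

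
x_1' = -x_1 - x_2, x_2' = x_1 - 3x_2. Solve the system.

x_1(t) = c_1e^(-2t) + c_2te^(-2t) - c_2e^(-2t), x_2(t) = c_1e^(-2t) + c_2te^(-2t) - 2c_2e^(-2t)

Coefficient matrix A = [[-1, -1], [1, -3]].
Characteristic polynomial det(A - λI) = λ^2 + 4λ + 4 = 0.
Single eigenvalue λ = -2 with algebraic multiplicity 2.
Eigenvector v = (1,1); generalized eigenvector w with (A-λI)w=v is (-1,-2).
General solution: e^(-2t)[c_1·v + c_2·(t·v + w)].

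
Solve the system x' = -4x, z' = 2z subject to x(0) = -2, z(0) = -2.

Coefficient matrix A = [[-4, 0], [0, 2]].
Characteristic polynomial det(A - λI) = λ^2 + 2λ - 8 = 0.
Eigenvalues λ = 2, -4.
For λ=2: (A-λI) row 1 is [-6, 0], so an eigenvector is (0, -1).
For λ=-4: (A-λI) row 2 is [0, 6], so an eigenvector is (1, 0).
General solution: c_1e^(2t)(0,-1) + c_2e^(-4t)(1,0).
Applying x(0)=-2, z(0)=-2 gives c_1=2, c_2=-2.

x(t) = -2e^(-4t), z(t) = -2e^(2t)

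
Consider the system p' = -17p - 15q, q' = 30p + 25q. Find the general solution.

Coefficient matrix A = [[-17, -15], [30, 25]].
Characteristic polynomial det(A - λI) = λ^2 - 8λ + 25 = 0.
Eigenvalues λ = 4 ± 3i (complex conjugate pair).
For λ=4+3i: an eigenvector is (2,-3) - i(1,-1) = (2 - i, -3 + i).
A real fundamental pair from Re and Im of e^((4+3i)t)v: X_1 = e^(4t)(cos(3t)·(2,-3) + sin(3t)·(1,-1)), X_2 = e^(4t)(sin(3t)·(2,-3) - cos(3t)·(1,-1)).
General solution: K_1X_1 + K_2X_2.

p(t) = K_1e^(4t)sin(3t) + 2K_1e^(4t)cos(3t) + 2K_2e^(4t)sin(3t) - K_2e^(4t)cos(3t), q(t) = -K_1e^(4t)sin(3t) - 3K_1e^(4t)cos(3t) - 3K_2e^(4t)sin(3t) + K_2e^(4t)cos(3t)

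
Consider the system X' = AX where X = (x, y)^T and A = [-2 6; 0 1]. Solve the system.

x(t) = -2c_1e^(t) + c_2e^(-2t), y(t) = -c_1e^(t)

Coefficient matrix A = [[-2, 6], [0, 1]].
Characteristic polynomial det(A - λI) = λ^2 + λ - 2 = 0.
Eigenvalues λ = 1, -2.
For λ=1: (A-λI) row 1 is [-3, 6], so an eigenvector is (-2, -1).
For λ=-2: (A-λI) row 1 is [0, 6], so an eigenvector is (1, 0).
General solution: c_1e^(t)(-2,-1) + c_2e^(-2t)(1,0).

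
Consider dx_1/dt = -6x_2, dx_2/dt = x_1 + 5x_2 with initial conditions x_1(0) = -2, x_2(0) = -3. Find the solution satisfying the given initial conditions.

x_1(t) = 22e^(3t) - 24e^(2t), x_2(t) = -11e^(3t) + 8e^(2t)

Coefficient matrix A = [[0, -6], [1, 5]].
Characteristic polynomial det(A - λI) = λ^2 - 5λ + 6 = 0.
Eigenvalues λ = 3, 2.
For λ=3: (A-λI) row 1 is [-3, -6], so an eigenvector is (2, -1).
For λ=2: (A-λI) row 1 is [-2, -6], so an eigenvector is (3, -1).
General solution: c_1e^(3t)(2,-1) + c_2e^(2t)(3,-1).
Applying x_1(0)=-2, x_2(0)=-3 gives c_1=11, c_2=-8.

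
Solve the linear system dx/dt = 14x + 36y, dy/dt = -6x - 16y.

Coefficient matrix A = [[14, 36], [-6, -16]].
Characteristic polynomial det(A - λI) = λ^2 + 2λ - 8 = 0.
Eigenvalues λ = -4, 2.
For λ=-4: (A-λI) row 1 is [18, 36], so an eigenvector is (2, -1).
For λ=2: (A-λI) row 1 is [12, 36], so an eigenvector is (-3, 1).
General solution: C_1e^(-4t)(2,-1) + C_2e^(2t)(-3,1).

x(t) = 2C_1e^(-4t) - 3C_2e^(2t), y(t) = -C_1e^(-4t) + C_2e^(2t)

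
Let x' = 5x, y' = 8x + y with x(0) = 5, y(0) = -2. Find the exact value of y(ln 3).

A = [[5,0],[8,1]]; eigenvalues λ = 1, 5.
Eigenvectors: (0,1) for λ=1, (-1,-2) for λ=5.
From the initial condition, c_1 = -12, c_2 = -5.
y(ln 3) = (-12)(3^1)(1) + (-5)(3^5)(-2) = 2394.

2394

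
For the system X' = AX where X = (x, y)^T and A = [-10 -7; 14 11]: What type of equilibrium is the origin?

saddle

A = [[-10,-7],[14,11]]; det(A-λI) = λ^2 - λ - 12.
λ = 4, -3: opposite signs.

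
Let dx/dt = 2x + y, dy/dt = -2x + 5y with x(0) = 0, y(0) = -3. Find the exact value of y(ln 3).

A = [[2,1],[-2,5]]; eigenvalues λ = 3, 4.
Eigenvectors: (1,1) for λ=3, (-1,-2) for λ=4.
From the initial condition, c_1 = 3, c_2 = 3.
y(ln 3) = (3)(3^3)(1) + (3)(3^4)(-2) = -405.

-405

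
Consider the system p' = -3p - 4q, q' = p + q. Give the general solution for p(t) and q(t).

p(t) = -2c_1e^(-t) - 2c_2te^(-t) - c_2e^(-t), q(t) = c_1e^(-t) + c_2te^(-t) + c_2e^(-t)

Coefficient matrix A = [[-3, -4], [1, 1]].
Characteristic polynomial det(A - λI) = λ^2 + 2λ + 1 = 0.
Single eigenvalue λ = -1 with algebraic multiplicity 2.
Eigenvector v = (-2,1); generalized eigenvector w with (A-λI)w=v is (-1,1).
General solution: e^(-t)[c_1·v + c_2·(t·v + w)].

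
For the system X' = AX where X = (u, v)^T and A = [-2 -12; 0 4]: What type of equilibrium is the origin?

A = [[-2,-12],[0,4]]; det(A-λI) = λ^2 - 2λ - 8.
λ = 4, -2: opposite signs.

saddle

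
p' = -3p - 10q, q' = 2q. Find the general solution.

Coefficient matrix A = [[-3, -10], [0, 2]].
Characteristic polynomial det(A - λI) = λ^2 + λ - 6 = 0.
Eigenvalues λ = -3, 2.
For λ=-3: (A-λI) row 1 is [0, -10], so an eigenvector is (1, 0).
For λ=2: (A-λI) row 1 is [-5, -10], so an eigenvector is (2, -1).
General solution: K_1e^(-3t)(1,0) + K_2e^(2t)(2,-1).

p(t) = K_1e^(-3t) + 2K_2e^(2t), q(t) = -K_2e^(2t)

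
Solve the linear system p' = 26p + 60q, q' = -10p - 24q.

p(t) = 3C_1e^(6t) - 2C_2e^(-4t), q(t) = -C_1e^(6t) + C_2e^(-4t)

Coefficient matrix A = [[26, 60], [-10, -24]].
Characteristic polynomial det(A - λI) = λ^2 - 2λ - 24 = 0.
Eigenvalues λ = 6, -4.
For λ=6: (A-λI) row 1 is [20, 60], so an eigenvector is (3, -1).
For λ=-4: (A-λI) row 1 is [30, 60], so an eigenvector is (-2, 1).
General solution: C_1e^(6t)(3,-1) + C_2e^(-4t)(-2,1).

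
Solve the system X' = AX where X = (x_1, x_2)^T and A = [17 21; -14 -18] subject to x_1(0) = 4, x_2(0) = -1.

Coefficient matrix A = [[17, 21], [-14, -18]].
Characteristic polynomial det(A - λI) = λ^2 + λ - 12 = 0.
Eigenvalues λ = 3, -4.
For λ=3: (A-λI) row 1 is [14, 21], so an eigenvector is (3, -2).
For λ=-4: (A-λI) row 1 is [21, 21], so an eigenvector is (-1, 1).
General solution: c_1e^(3t)(3,-2) + c_2e^(-4t)(-1,1).
Applying x_1(0)=4, x_2(0)=-1 gives c_1=3, c_2=5.

x_1(t) = 9e^(3t) - 5e^(-4t), x_2(t) = -6e^(3t) + 5e^(-4t)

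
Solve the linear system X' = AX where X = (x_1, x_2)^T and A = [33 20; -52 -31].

x_1(t) = -2K_1e^(t)sin(4t) + K_1e^(t)cos(4t) + K_2e^(t)sin(4t) + 2K_2e^(t)cos(4t), x_2(t) = 3K_1e^(t)sin(4t) - 2K_1e^(t)cos(4t) - 2K_2e^(t)sin(4t) - 3K_2e^(t)cos(4t)

Coefficient matrix A = [[33, 20], [-52, -31]].
Characteristic polynomial det(A - λI) = λ^2 - 2λ + 17 = 0.
Eigenvalues λ = 1 ± 4i (complex conjugate pair).
For λ=1+4i: an eigenvector is (1,-2) - i(-2,3) = (1 + 2i, -2 - 3i).
A real fundamental pair from Re and Im of e^((1+4i)t)v: X_1 = e^(t)(cos(4t)·(1,-2) + sin(4t)·(-2,3)), X_2 = e^(t)(sin(4t)·(1,-2) - cos(4t)·(-2,3)).
General solution: K_1X_1 + K_2X_2.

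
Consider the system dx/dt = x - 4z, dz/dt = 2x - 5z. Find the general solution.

x(t) = -c_1e^(-3t) + 2c_2e^(-t), z(t) = -c_1e^(-3t) + c_2e^(-t)

Coefficient matrix A = [[1, -4], [2, -5]].
Characteristic polynomial det(A - λI) = λ^2 + 4λ + 3 = 0.
Eigenvalues λ = -3, -1.
For λ=-3: (A-λI) row 1 is [4, -4], so an eigenvector is (-1, -1).
For λ=-1: (A-λI) row 1 is [2, -4], so an eigenvector is (2, 1).
General solution: c_1e^(-3t)(-1,-1) + c_2e^(-t)(2,1).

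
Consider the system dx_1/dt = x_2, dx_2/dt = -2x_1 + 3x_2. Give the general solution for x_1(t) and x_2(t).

Coefficient matrix A = [[0, 1], [-2, 3]].
Characteristic polynomial det(A - λI) = λ^2 - 3λ + 2 = 0.
Eigenvalues λ = 2, 1.
For λ=2: (A-λI) row 1 is [-2, 1], so an eigenvector is (-1, -2).
For λ=1: (A-λI) row 1 is [-1, 1], so an eigenvector is (1, 1).
General solution: C_1e^(2t)(-1,-2) + C_2e^(t)(1,1).

x_1(t) = -C_1e^(2t) + C_2e^(t), x_2(t) = -2C_1e^(2t) + C_2e^(t)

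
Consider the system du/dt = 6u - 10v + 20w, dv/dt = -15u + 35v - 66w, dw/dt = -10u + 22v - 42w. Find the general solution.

Coefficient matrix A = [[6, -10, 20], [-15, 35, -66], [-10, 22, -42]].
det(A - λI) = 0 gives eigenvalues λ = -4, 1, 2.
For λ=-4: eigenvector (1,-3,-2).
For λ=1: eigenvector (2,-3,-2).
For λ=2: eigenvector (0,2,1).
General solution: C_1e^(-4t)(1,-3,-2) + C_2e^(t)(2,-3,-2) + C_3e^(2t)(0,2,1).

u(t) = C_1e^(-4t) + 2C_2e^(t), v(t) = -3C_1e^(-4t) - 3C_2e^(t) + 2C_3e^(2t), w(t) = -2C_1e^(-4t) - 2C_2e^(t) + C_3e^(2t)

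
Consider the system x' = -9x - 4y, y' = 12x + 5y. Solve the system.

Coefficient matrix A = [[-9, -4], [12, 5]].
Characteristic polynomial det(A - λI) = λ^2 + 4λ + 3 = 0.
Eigenvalues λ = -1, -3.
For λ=-1: (A-λI) row 1 is [-8, -4], so an eigenvector is (1, -2).
For λ=-3: (A-λI) row 1 is [-6, -4], so an eigenvector is (-2, 3).
General solution: c_1e^(-t)(1,-2) + c_2e^(-3t)(-2,3).

x(t) = c_1e^(-t) - 2c_2e^(-3t), y(t) = -2c_1e^(-t) + 3c_2e^(-3t)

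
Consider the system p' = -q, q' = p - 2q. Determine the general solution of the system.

p(t) = -K_1e^(-t) - K_2te^(-t), q(t) = -K_1e^(-t) - K_2te^(-t) + K_2e^(-t)

Coefficient matrix A = [[0, -1], [1, -2]].
Characteristic polynomial det(A - λI) = λ^2 + 2λ + 1 = 0.
Single eigenvalue λ = -1 with algebraic multiplicity 2.
Eigenvector v = (-1,-1); generalized eigenvector w with (A-λI)w=v is (0,1).
General solution: e^(-t)[K_1·v + K_2·(t·v + w)].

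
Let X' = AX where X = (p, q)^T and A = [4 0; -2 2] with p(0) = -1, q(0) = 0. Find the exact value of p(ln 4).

A = [[4,0],[-2,2]]; eigenvalues λ = 4, 2.
Eigenvectors: (1,-1) for λ=4, (0,1) for λ=2.
From the initial condition, c_1 = -1, c_2 = -1.
p(ln 4) = (-1)(4^4)(1) + (-1)(4^2)(0) = -256.

-256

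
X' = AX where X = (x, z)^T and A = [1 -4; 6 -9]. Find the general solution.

Coefficient matrix A = [[1, -4], [6, -9]].
Characteristic polynomial det(A - λI) = λ^2 + 8λ + 15 = 0.
Eigenvalues λ = -3, -5.
For λ=-3: (A-λI) row 1 is [4, -4], so an eigenvector is (-1, -1).
For λ=-5: (A-λI) row 1 is [6, -4], so an eigenvector is (2, 3).
General solution: C_1e^(-3t)(-1,-1) + C_2e^(-5t)(2,3).

x(t) = -C_1e^(-3t) + 2C_2e^(-5t), z(t) = -C_1e^(-3t) + 3C_2e^(-5t)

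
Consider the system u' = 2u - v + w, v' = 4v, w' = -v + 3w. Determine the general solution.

u(t) = c_1e^(3t) - c_2e^(4t) + c_3e^(2t), v(t) = c_2e^(4t), w(t) = c_1e^(3t) - c_2e^(4t)

Coefficient matrix A = [[2, -1, 1], [0, 4, 0], [0, -1, 3]].
det(A - λI) = 0 gives eigenvalues λ = 3, 4, 2.
For λ=3: eigenvector (1,0,1).
For λ=4: eigenvector (-1,1,-1).
For λ=2: eigenvector (1,0,0).
General solution: c_1e^(3t)(1,0,1) + c_2e^(4t)(-1,1,-1) + c_3e^(2t)(1,0,0).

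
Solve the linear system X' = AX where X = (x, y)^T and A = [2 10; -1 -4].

Coefficient matrix A = [[2, 10], [-1, -4]].
Characteristic polynomial det(A - λI) = λ^2 + 2λ + 2 = 0.
Eigenvalues λ = -1 ± i (complex conjugate pair).
For λ=-1+i: an eigenvector is (3,-1) - i(-1,0) = (3 + i, -1).
A real fundamental pair from Re and Im of e^((-1+i)t)v: X_1 = e^(-t)(cos(t)·(3,-1) + sin(t)·(-1,0)), X_2 = e^(-t)(sin(t)·(3,-1) - cos(t)·(-1,0)).
General solution: c_1X_1 + c_2X_2.

x(t) = -c_1e^(-t)sin(t) + 3c_1e^(-t)cos(t) + 3c_2e^(-t)sin(t) + c_2e^(-t)cos(t), y(t) = -c_1e^(-t)cos(t) - c_2e^(-t)sin(t)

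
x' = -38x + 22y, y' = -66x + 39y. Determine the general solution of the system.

x(t) = -2c_1e^(-5t) - c_2e^(6t), y(t) = -3c_1e^(-5t) - 2c_2e^(6t)

Coefficient matrix A = [[-38, 22], [-66, 39]].
Characteristic polynomial det(A - λI) = λ^2 - λ - 30 = 0.
Eigenvalues λ = -5, 6.
For λ=-5: (A-λI) row 1 is [-33, 22], so an eigenvector is (-2, -3).
For λ=6: (A-λI) row 1 is [-44, 22], so an eigenvector is (-1, -2).
General solution: c_1e^(-5t)(-2,-3) + c_2e^(6t)(-1,-2).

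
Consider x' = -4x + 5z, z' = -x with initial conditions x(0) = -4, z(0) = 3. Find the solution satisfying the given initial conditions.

Coefficient matrix A = [[-4, 5], [-1, 0]].
Characteristic polynomial det(A - λI) = λ^2 + 4λ + 5 = 0.
Eigenvalues λ = -2 ± i (complex conjugate pair).
For λ=-2+i: an eigenvector is (-1,0) - i(2,1) = (-1 - 2i, 0 - i).
A real fundamental pair from Re and Im of e^((-2+i)t)v: X_1 = e^(-2t)(cos(t)·(-1,0) + sin(t)·(2,1)), X_2 = e^(-2t)(sin(t)·(-1,0) - cos(t)·(2,1)).
General solution: C_1X_1 + C_2X_2.
Applying x(0)=-4, z(0)=3 gives C_1=10, C_2=-3.

x(t) = 23e^(-2t)sin(t) - 4e^(-2t)cos(t), z(t) = 10e^(-2t)sin(t) + 3e^(-2t)cos(t)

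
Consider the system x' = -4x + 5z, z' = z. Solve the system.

Coefficient matrix A = [[-4, 5], [0, 1]].
Characteristic polynomial det(A - λI) = λ^2 + 3λ - 4 = 0.
Eigenvalues λ = 1, -4.
For λ=1: (A-λI) row 1 is [-5, 5], so an eigenvector is (1, 1).
For λ=-4: (A-λI) row 1 is [0, 5], so an eigenvector is (-1, 0).
General solution: C_1e^(t)(1,1) + C_2e^(-4t)(-1,0).

x(t) = C_1e^(t) - C_2e^(-4t), z(t) = C_1e^(t)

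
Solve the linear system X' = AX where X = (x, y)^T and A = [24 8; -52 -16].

x(t) = C_1e^(4t)sin(4t) + C_1e^(4t)cos(4t) + C_2e^(4t)sin(4t) - C_2e^(4t)cos(4t), y(t) = -3C_1e^(4t)sin(4t) - 2C_1e^(4t)cos(4t) - 2C_2e^(4t)sin(4t) + 3C_2e^(4t)cos(4t)

Coefficient matrix A = [[24, 8], [-52, -16]].
Characteristic polynomial det(A - λI) = λ^2 - 8λ + 32 = 0.
Eigenvalues λ = 4 ± 4i (complex conjugate pair).
For λ=4+4i: an eigenvector is (1,-2) - i(1,-3) = (1 - i, -2 + 3i).
A real fundamental pair from Re and Im of e^((4+4i)t)v: X_1 = e^(4t)(cos(4t)·(1,-2) + sin(4t)·(1,-3)), X_2 = e^(4t)(sin(4t)·(1,-2) - cos(4t)·(1,-3)).
General solution: C_1X_1 + C_2X_2.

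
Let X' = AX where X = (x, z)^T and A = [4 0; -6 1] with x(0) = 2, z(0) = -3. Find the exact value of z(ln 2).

A = [[4,0],[-6,1]]; eigenvalues λ = 1, 4.
Eigenvectors: (0,-1) for λ=1, (1,-2) for λ=4.
From the initial condition, c_1 = -1, c_2 = 2.
z(ln 2) = (-1)(2^1)(-1) + (2)(2^4)(-2) = -62.

-62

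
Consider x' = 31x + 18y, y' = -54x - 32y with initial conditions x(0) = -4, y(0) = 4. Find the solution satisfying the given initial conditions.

x(t) = -8e^(4t) + 4e^(-5t), y(t) = 12e^(4t) - 8e^(-5t)

Coefficient matrix A = [[31, 18], [-54, -32]].
Characteristic polynomial det(A - λI) = λ^2 + λ - 20 = 0.
Eigenvalues λ = 4, -5.
For λ=4: (A-λI) row 1 is [27, 18], so an eigenvector is (-2, 3).
For λ=-5: (A-λI) row 1 is [36, 18], so an eigenvector is (-1, 2).
General solution: K_1e^(4t)(-2,3) + K_2e^(-5t)(-1,2).
Applying x(0)=-4, y(0)=4 gives K_1=4, K_2=-4.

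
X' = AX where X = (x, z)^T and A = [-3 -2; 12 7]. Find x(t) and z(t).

Coefficient matrix A = [[-3, -2], [12, 7]].
Characteristic polynomial det(A - λI) = λ^2 - 4λ + 3 = 0.
Eigenvalues λ = 3, 1.
For λ=3: (A-λI) row 1 is [-6, -2], so an eigenvector is (-1, 3).
For λ=1: (A-λI) row 1 is [-4, -2], so an eigenvector is (-1, 2).
General solution: C_1e^(3t)(-1,3) + C_2e^(t)(-1,2).

x(t) = -C_1e^(3t) - C_2e^(t), z(t) = 3C_1e^(3t) + 2C_2e^(t)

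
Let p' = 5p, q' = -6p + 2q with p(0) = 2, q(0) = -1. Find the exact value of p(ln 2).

A = [[5,0],[-6,2]]; eigenvalues λ = 5, 2.
Eigenvectors: (-1,2) for λ=5, (0,-1) for λ=2.
From the initial condition, c_1 = -2, c_2 = -3.
p(ln 2) = (-2)(2^5)(-1) + (-3)(2^2)(0) = 64.

64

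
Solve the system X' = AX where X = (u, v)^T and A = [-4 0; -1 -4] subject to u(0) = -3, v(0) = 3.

u(t) = -3e^(-4t), v(t) = 3te^(-4t) + 3e^(-4t)

Coefficient matrix A = [[-4, 0], [-1, -4]].
Characteristic polynomial det(A - λI) = λ^2 + 8λ + 16 = 0.
Single eigenvalue λ = -4 with algebraic multiplicity 2.
Eigenvector v = (0,1); generalized eigenvector w with (A-λI)w=v is (-1,-3).
General solution: e^(-4t)[C_1·v + C_2·(t·v + w)].
Applying u(0)=-3, v(0)=3 gives C_1=12, C_2=3.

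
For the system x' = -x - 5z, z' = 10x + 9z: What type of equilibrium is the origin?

A = [[-1,-5],[10,9]]; det(A-λI) = λ^2 - 8λ + 41.
λ = 4 ± 5i: positive real part.

unstable spiral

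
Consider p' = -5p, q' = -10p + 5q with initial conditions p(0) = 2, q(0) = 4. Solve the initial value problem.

p(t) = 2e^(-5t), q(t) = 2e^(5t) + 2e^(-5t)

Coefficient matrix A = [[-5, 0], [-10, 5]].
Characteristic polynomial det(A - λI) = λ^2 - 25 = 0.
Eigenvalues λ = 5, -5.
For λ=5: (A-λI) row 1 is [-10, 0], so an eigenvector is (0, -1).
For λ=-5: (A-λI) row 2 is [-10, 10], so an eigenvector is (1, 1).
General solution: c_1e^(5t)(0,-1) + c_2e^(-5t)(1,1).
Applying p(0)=2, q(0)=4 gives c_1=-2, c_2=2.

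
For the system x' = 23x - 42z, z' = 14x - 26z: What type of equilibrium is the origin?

A = [[23,-42],[14,-26]]; det(A-λI) = λ^2 + 3λ - 10.
λ = 2, -5: opposite signs.

saddle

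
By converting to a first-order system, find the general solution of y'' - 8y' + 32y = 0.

y(t) = K_1e^(4t)cos(4t) + K_2e^(4t)sin(4t)

Let x_1 = y, x_2 = y'. Then x_1' = x_2 and x_2' = -32x_1 + 8x_2.
A = [[0,1],[-32,8]]; det(A-λI) = λ^2 - 8λ + 32.
Eigenvalues λ = 4 ± 4i.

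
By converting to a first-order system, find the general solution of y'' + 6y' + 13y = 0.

Let x_1 = y, x_2 = y'. Then x_1' = x_2 and x_2' = -13x_1 - 6x_2.
A = [[0,1],[-13,-6]]; det(A-λI) = λ^2 + 6λ + 13.
Eigenvalues λ = -3 ± 2i.

y(t) = K_1e^(-3t)cos(2t) + K_2e^(-3t)sin(2t)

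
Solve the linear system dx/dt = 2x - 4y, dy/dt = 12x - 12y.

x(t) = -K_1e^(-6t) - 2K_2e^(-4t), y(t) = -2K_1e^(-6t) - 3K_2e^(-4t)

Coefficient matrix A = [[2, -4], [12, -12]].
Characteristic polynomial det(A - λI) = λ^2 + 10λ + 24 = 0.
Eigenvalues λ = -6, -4.
For λ=-6: (A-λI) row 1 is [8, -4], so an eigenvector is (-1, -2).
For λ=-4: (A-λI) row 1 is [6, -4], so an eigenvector is (-2, -3).
General solution: K_1e^(-6t)(-1,-2) + K_2e^(-4t)(-2,-3).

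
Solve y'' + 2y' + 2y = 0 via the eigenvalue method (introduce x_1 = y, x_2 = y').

Let x_1 = y, x_2 = y'. Then x_1' = x_2 and x_2' = -2x_1 - 2x_2.
A = [[0,1],[-2,-2]]; det(A-λI) = λ^2 + 2λ + 2.
Eigenvalues λ = -1 ± i.

y(t) = K_1e^(-t)cos(t) + K_2e^(-t)sin(t)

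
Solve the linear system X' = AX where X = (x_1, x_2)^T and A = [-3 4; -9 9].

Coefficient matrix A = [[-3, 4], [-9, 9]].
Characteristic polynomial det(A - λI) = λ^2 - 6λ + 9 = 0.
Single eigenvalue λ = 3 with algebraic multiplicity 2.
Eigenvector v = (-2,-3); generalized eigenvector w with (A-λI)w=v is (1,1).
General solution: e^(3t)[C_1·v + C_2·(t·v + w)].

x_1(t) = -2C_1e^(3t) - 2C_2te^(3t) + C_2e^(3t), x_2(t) = -3C_1e^(3t) - 3C_2te^(3t) + C_2e^(3t)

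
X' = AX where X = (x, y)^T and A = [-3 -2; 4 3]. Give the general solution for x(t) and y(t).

x(t) = C_1e^(t) - C_2e^(-t), y(t) = -2C_1e^(t) + C_2e^(-t)

Coefficient matrix A = [[-3, -2], [4, 3]].
Characteristic polynomial det(A - λI) = λ^2 - 1 = 0.
Eigenvalues λ = 1, -1.
For λ=1: (A-λI) row 1 is [-4, -2], so an eigenvector is (1, -2).
For λ=-1: (A-λI) row 1 is [-2, -2], so an eigenvector is (-1, 1).
General solution: C_1e^(t)(1,-2) + C_2e^(-t)(-1,1).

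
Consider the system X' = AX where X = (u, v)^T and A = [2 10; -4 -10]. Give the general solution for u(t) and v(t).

u(t) = -2c_1e^(-4t)sin(2t) + c_1e^(-4t)cos(2t) + c_2e^(-4t)sin(2t) + 2c_2e^(-4t)cos(2t), v(t) = c_1e^(-4t)sin(2t) - c_1e^(-4t)cos(2t) - c_2e^(-4t)sin(2t) - c_2e^(-4t)cos(2t)

Coefficient matrix A = [[2, 10], [-4, -10]].
Characteristic polynomial det(A - λI) = λ^2 + 8λ + 20 = 0.
Eigenvalues λ = -4 ± 2i (complex conjugate pair).
For λ=-4+2i: an eigenvector is (1,-1) - i(-2,1) = (1 + 2i, -1 - i).
A real fundamental pair from Re and Im of e^((-4+2i)t)v: X_1 = e^(-4t)(cos(2t)·(1,-1) + sin(2t)·(-2,1)), X_2 = e^(-4t)(sin(2t)·(1,-1) - cos(2t)·(-2,1)).
General solution: c_1X_1 + c_2X_2.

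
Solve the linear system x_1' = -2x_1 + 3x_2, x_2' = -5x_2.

x_1(t) = K_1e^(-5t) - K_2e^(-2t), x_2(t) = -K_1e^(-5t)

Coefficient matrix A = [[-2, 3], [0, -5]].
Characteristic polynomial det(A - λI) = λ^2 + 7λ + 10 = 0.
Eigenvalues λ = -5, -2.
For λ=-5: (A-λI) row 1 is [3, 3], so an eigenvector is (1, -1).
For λ=-2: (A-λI) row 1 is [0, 3], so an eigenvector is (-1, 0).
General solution: K_1e^(-5t)(1,-1) + K_2e^(-2t)(-1,0).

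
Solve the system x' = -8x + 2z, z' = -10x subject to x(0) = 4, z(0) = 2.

x(t) = -6e^(-4t)sin(2t) + 4e^(-4t)cos(2t), z(t) = -16e^(-4t)sin(2t) + 2e^(-4t)cos(2t)

Coefficient matrix A = [[-8, 2], [-10, 0]].
Characteristic polynomial det(A - λI) = λ^2 + 8λ + 20 = 0.
Eigenvalues λ = -4 ± 2i (complex conjugate pair).
For λ=-4+2i: an eigenvector is (-1,-2) - i(0,1) = (-1, -2 - i).
A real fundamental pair from Re and Im of e^((-4+2i)t)v: X_1 = e^(-4t)(cos(2t)·(-1,-2) + sin(2t)·(0,1)), X_2 = e^(-4t)(sin(2t)·(-1,-2) - cos(2t)·(0,1)).
General solution: K_1X_1 + K_2X_2.
Applying x(0)=4, z(0)=2 gives K_1=-4, K_2=6.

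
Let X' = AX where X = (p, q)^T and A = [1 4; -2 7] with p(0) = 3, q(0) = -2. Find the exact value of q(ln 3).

-1566

A = [[1,4],[-2,7]]; eigenvalues λ = 3, 5.
Eigenvectors: (-2,-1) for λ=3, (1,1) for λ=5.
From the initial condition, c_1 = -5, c_2 = -7.
q(ln 3) = (-5)(3^3)(-1) + (-7)(3^5)(1) = -1566.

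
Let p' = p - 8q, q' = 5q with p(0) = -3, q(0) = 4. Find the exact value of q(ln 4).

4096

A = [[1,-8],[0,5]]; eigenvalues λ = 5, 1.
Eigenvectors: (2,-1) for λ=5, (1,0) for λ=1.
From the initial condition, c_1 = -4, c_2 = 5.
q(ln 4) = (-4)(4^5)(-1) + (5)(4^1)(0) = 4096.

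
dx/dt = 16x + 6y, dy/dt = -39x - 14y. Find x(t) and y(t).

Coefficient matrix A = [[16, 6], [-39, -14]].
Characteristic polynomial det(A - λI) = λ^2 - 2λ + 10 = 0.
Eigenvalues λ = 1 ± 3i (complex conjugate pair).
For λ=1+3i: an eigenvector is (1,-2) - i(1,-3) = (1 - i, -2 + 3i).
A real fundamental pair from Re and Im of e^((1+3i)t)v: X_1 = e^(t)(cos(3t)·(1,-2) + sin(3t)·(1,-3)), X_2 = e^(t)(sin(3t)·(1,-2) - cos(3t)·(1,-3)).
General solution: K_1X_1 + K_2X_2.

x(t) = K_1e^(t)sin(3t) + K_1e^(t)cos(3t) + K_2e^(t)sin(3t) - K_2e^(t)cos(3t), y(t) = -3K_1e^(t)sin(3t) - 2K_1e^(t)cos(3t) - 2K_2e^(t)sin(3t) + 3K_2e^(t)cos(3t)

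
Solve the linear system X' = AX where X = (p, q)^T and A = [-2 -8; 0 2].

p(t) = 2K_1e^(2t) + K_2e^(-2t), q(t) = -K_1e^(2t)

Coefficient matrix A = [[-2, -8], [0, 2]].
Characteristic polynomial det(A - λI) = λ^2 - 4 = 0.
Eigenvalues λ = 2, -2.
For λ=2: (A-λI) row 1 is [-4, -8], so an eigenvector is (2, -1).
For λ=-2: (A-λI) row 1 is [0, -8], so an eigenvector is (1, 0).
General solution: K_1e^(2t)(2,-1) + K_2e^(-2t)(1,0).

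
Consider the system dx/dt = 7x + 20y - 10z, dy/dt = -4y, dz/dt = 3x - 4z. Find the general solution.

Coefficient matrix A = [[7, 20, -10], [0, -4, 0], [3, 0, -4]].
det(A - λI) = 0 gives eigenvalues λ = -4, 2, 1.
For λ=-4: eigenvector (0,1,2).
For λ=2: eigenvector (2,0,1).
For λ=1: eigenvector (5,0,3).
General solution: C_1e^(-4t)(0,1,2) + C_2e^(2t)(2,0,1) + C_3e^(t)(5,0,3).

x(t) = 2C_2e^(2t) + 5C_3e^(t), y(t) = C_1e^(-4t), z(t) = 2C_1e^(-4t) + C_2e^(2t) + 3C_3e^(t)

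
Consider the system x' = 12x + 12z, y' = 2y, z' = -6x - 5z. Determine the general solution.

Coefficient matrix A = [[12, 0, 12], [0, 2, 0], [-6, 0, -5]].
det(A - λI) = 0 gives eigenvalues λ = 3, 2, 4.
For λ=3: eigenvector (4,0,-3).
For λ=2: eigenvector (0,1,0).
For λ=4: eigenvector (-3,0,2).
General solution: c_1e^(3t)(4,0,-3) + c_2e^(2t)(0,1,0) + c_3e^(4t)(-3,0,2).

x(t) = 4c_1e^(3t) - 3c_3e^(4t), y(t) = c_2e^(2t), z(t) = -3c_1e^(3t) + 2c_3e^(4t)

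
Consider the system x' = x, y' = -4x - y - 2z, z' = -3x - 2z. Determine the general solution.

Coefficient matrix A = [[1, 0, 0], [-4, -1, -2], [-3, 0, -2]].
det(A - λI) = 0 gives eigenvalues λ = 1, -2, -1.
For λ=1: eigenvector (1,-1,-1).
For λ=-2: eigenvector (0,2,1).
For λ=-1: eigenvector (0,1,0).
General solution: c_1e^(t)(1,-1,-1) + c_2e^(-2t)(0,2,1) + c_3e^(-t)(0,1,0).

x(t) = c_1e^(t), y(t) = -c_1e^(t) + 2c_2e^(-2t) + c_3e^(-t), z(t) = -c_1e^(t) + c_2e^(-2t)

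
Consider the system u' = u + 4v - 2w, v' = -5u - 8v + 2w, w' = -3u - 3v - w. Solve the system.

u(t) = C_1e^(-3t) - C_2e^(-t) - 2C_3e^(-4t), v(t) = -C_1e^(-3t) + C_2e^(-t) + 3C_3e^(-4t), w(t) = C_2e^(-t) + C_3e^(-4t)

Coefficient matrix A = [[1, 4, -2], [-5, -8, 2], [-3, -3, -1]].
det(A - λI) = 0 gives eigenvalues λ = -3, -1, -4.
For λ=-3: eigenvector (1,-1,0).
For λ=-1: eigenvector (-1,1,1).
For λ=-4: eigenvector (-2,3,1).
General solution: C_1e^(-3t)(1,-1,0) + C_2e^(-t)(-1,1,1) + C_3e^(-4t)(-2,3,1).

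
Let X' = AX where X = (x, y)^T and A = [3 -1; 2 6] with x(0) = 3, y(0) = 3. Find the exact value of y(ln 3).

A = [[3,-1],[2,6]]; eigenvalues λ = 4, 5.
Eigenvectors: (1,-1) for λ=4, (1,-2) for λ=5.
From the initial condition, c_1 = 9, c_2 = -6.
y(ln 3) = (9)(3^4)(-1) + (-6)(3^5)(-2) = 2187.

2187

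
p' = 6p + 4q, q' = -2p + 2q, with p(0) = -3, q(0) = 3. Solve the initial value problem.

p(t) = 3e^(4t)sin(2t) - 3e^(4t)cos(2t), q(t) = 3e^(4t)cos(2t)

Coefficient matrix A = [[6, 4], [-2, 2]].
Characteristic polynomial det(A - λI) = λ^2 - 8λ + 20 = 0.
Eigenvalues λ = 4 ± 2i (complex conjugate pair).
For λ=4+2i: an eigenvector is (-1,1) - i(1,0) = (-1 - i, 1).
A real fundamental pair from Re and Im of e^((4+2i)t)v: X_1 = e^(4t)(cos(2t)·(-1,1) + sin(2t)·(1,0)), X_2 = e^(4t)(sin(2t)·(-1,1) - cos(2t)·(1,0)).
General solution: C_1X_1 + C_2X_2.
Applying p(0)=-3, q(0)=3 gives C_1=3, C_2=0.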